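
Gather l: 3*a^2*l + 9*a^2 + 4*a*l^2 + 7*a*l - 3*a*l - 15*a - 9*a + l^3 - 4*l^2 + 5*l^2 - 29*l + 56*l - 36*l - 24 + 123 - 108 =9*a^2 - 24*a + l^3 + l^2*(4*a + 1) + l*(3*a^2 + 4*a - 9) - 9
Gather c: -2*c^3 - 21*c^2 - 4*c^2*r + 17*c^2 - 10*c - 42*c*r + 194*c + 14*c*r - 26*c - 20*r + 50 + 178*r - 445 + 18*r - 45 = -2*c^3 + c^2*(-4*r - 4) + c*(158 - 28*r) + 176*r - 440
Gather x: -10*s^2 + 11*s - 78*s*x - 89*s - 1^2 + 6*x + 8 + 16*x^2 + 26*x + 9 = -10*s^2 - 78*s + 16*x^2 + x*(32 - 78*s) + 16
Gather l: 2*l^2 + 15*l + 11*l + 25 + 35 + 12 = 2*l^2 + 26*l + 72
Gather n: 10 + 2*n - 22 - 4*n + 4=-2*n - 8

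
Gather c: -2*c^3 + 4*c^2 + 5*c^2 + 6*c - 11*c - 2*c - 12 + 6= -2*c^3 + 9*c^2 - 7*c - 6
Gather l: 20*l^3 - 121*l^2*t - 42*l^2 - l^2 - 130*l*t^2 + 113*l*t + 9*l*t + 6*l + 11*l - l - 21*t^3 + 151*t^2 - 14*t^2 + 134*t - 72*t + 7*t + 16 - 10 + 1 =20*l^3 + l^2*(-121*t - 43) + l*(-130*t^2 + 122*t + 16) - 21*t^3 + 137*t^2 + 69*t + 7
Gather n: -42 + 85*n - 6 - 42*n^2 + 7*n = -42*n^2 + 92*n - 48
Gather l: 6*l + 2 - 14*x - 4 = 6*l - 14*x - 2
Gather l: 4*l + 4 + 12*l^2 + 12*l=12*l^2 + 16*l + 4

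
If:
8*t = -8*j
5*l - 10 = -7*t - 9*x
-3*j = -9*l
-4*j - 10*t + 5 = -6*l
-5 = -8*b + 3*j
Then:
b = 25/64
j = -5/8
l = -5/24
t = 5/8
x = 20/27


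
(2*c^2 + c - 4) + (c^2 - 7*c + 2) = 3*c^2 - 6*c - 2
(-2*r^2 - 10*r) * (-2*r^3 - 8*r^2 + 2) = 4*r^5 + 36*r^4 + 80*r^3 - 4*r^2 - 20*r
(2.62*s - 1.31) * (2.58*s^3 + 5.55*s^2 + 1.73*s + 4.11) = 6.7596*s^4 + 11.1612*s^3 - 2.7379*s^2 + 8.5019*s - 5.3841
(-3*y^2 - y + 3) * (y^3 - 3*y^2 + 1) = -3*y^5 + 8*y^4 + 6*y^3 - 12*y^2 - y + 3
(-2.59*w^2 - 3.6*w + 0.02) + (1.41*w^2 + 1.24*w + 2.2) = -1.18*w^2 - 2.36*w + 2.22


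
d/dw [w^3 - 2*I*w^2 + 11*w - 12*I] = 3*w^2 - 4*I*w + 11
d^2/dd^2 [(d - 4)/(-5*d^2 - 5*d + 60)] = 2*(-(d - 4)*(2*d + 1)^2 + 3*(d - 1)*(d^2 + d - 12))/(5*(d^2 + d - 12)^3)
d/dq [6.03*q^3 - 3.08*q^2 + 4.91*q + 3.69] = 18.09*q^2 - 6.16*q + 4.91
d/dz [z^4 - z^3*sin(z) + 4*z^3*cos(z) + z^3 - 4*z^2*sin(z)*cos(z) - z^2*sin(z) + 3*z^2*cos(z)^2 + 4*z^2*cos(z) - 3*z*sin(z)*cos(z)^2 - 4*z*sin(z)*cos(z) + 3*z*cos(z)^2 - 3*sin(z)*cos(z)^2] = -4*z^3*sin(z) - z^3*cos(z) + 4*z^3 - 7*z^2*sin(z) - 3*z^2*sin(2*z) + 11*z^2*cos(z) - 4*z^2*cos(2*z) + 3*z^2 - 2*z*sin(z) - 7*z*sin(2*z) + 29*z*cos(z)/4 - z*cos(2*z) - 9*z*cos(3*z)/4 + 3*z + 9*sin(z)/4 - 2*sin(2*z) - 3*sin(3*z)/4 - 3*sqrt(2)*sin(z + pi/4) + 9*cos(z)/4 + 3*cos(2*z)/2 - 9*cos(3*z)/4 + 3/2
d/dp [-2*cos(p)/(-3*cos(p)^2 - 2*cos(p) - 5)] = 2*(3*cos(p)^2 - 5)*sin(p)/(-3*sin(p)^2 + 2*cos(p) + 8)^2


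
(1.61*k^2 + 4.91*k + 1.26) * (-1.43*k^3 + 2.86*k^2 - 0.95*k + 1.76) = -2.3023*k^5 - 2.4167*k^4 + 10.7113*k^3 + 1.7727*k^2 + 7.4446*k + 2.2176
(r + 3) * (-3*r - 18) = -3*r^2 - 27*r - 54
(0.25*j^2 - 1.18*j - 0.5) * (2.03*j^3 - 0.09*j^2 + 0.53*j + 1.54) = 0.5075*j^5 - 2.4179*j^4 - 0.7763*j^3 - 0.1954*j^2 - 2.0822*j - 0.77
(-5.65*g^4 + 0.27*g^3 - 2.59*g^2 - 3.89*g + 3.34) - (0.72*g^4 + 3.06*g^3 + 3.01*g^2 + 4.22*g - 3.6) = -6.37*g^4 - 2.79*g^3 - 5.6*g^2 - 8.11*g + 6.94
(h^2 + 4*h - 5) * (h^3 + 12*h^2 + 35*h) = h^5 + 16*h^4 + 78*h^3 + 80*h^2 - 175*h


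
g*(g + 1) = g^2 + g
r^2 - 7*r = r*(r - 7)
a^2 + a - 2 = (a - 1)*(a + 2)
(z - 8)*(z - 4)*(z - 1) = z^3 - 13*z^2 + 44*z - 32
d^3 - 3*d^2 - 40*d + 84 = (d - 7)*(d - 2)*(d + 6)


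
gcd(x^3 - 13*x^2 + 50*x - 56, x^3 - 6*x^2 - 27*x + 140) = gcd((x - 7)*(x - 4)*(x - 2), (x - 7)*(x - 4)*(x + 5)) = x^2 - 11*x + 28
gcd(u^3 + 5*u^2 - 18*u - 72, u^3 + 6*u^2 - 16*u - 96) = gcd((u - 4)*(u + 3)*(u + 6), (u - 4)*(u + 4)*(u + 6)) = u^2 + 2*u - 24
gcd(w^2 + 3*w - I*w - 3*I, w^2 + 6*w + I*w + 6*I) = 1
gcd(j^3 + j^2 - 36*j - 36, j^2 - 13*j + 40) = 1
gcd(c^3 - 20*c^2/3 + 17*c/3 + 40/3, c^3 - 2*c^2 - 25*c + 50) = c - 5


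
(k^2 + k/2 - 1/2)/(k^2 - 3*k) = (2*k^2 + k - 1)/(2*k*(k - 3))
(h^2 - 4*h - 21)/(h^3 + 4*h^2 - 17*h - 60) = (h - 7)/(h^2 + h - 20)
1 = 1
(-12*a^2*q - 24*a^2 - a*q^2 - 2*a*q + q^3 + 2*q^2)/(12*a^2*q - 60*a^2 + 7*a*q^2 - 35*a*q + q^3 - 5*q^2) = (-4*a*q - 8*a + q^2 + 2*q)/(4*a*q - 20*a + q^2 - 5*q)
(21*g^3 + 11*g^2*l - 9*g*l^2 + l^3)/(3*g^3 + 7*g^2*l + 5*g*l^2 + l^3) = (21*g^2 - 10*g*l + l^2)/(3*g^2 + 4*g*l + l^2)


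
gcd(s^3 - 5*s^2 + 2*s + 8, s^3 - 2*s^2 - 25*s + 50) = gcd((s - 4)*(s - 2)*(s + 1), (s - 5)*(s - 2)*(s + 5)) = s - 2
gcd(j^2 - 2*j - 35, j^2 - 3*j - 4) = 1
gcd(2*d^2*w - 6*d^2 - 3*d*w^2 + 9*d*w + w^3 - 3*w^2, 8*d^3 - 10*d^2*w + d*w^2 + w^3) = 2*d^2 - 3*d*w + w^2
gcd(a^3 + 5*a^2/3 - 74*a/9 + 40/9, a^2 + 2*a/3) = 1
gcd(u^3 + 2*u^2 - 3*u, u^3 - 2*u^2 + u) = u^2 - u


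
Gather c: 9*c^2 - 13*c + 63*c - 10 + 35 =9*c^2 + 50*c + 25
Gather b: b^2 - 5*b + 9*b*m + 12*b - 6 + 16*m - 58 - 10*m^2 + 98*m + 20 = b^2 + b*(9*m + 7) - 10*m^2 + 114*m - 44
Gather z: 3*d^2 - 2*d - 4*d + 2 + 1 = 3*d^2 - 6*d + 3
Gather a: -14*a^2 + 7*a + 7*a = -14*a^2 + 14*a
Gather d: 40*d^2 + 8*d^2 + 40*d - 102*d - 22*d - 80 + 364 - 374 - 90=48*d^2 - 84*d - 180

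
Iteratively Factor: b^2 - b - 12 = (b + 3)*(b - 4)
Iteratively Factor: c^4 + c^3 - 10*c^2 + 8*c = (c + 4)*(c^3 - 3*c^2 + 2*c) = (c - 2)*(c + 4)*(c^2 - c) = c*(c - 2)*(c + 4)*(c - 1)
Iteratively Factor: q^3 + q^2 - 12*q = (q - 3)*(q^2 + 4*q) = (q - 3)*(q + 4)*(q)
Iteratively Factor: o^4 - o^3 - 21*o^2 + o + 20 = (o - 5)*(o^3 + 4*o^2 - o - 4) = (o - 5)*(o + 1)*(o^2 + 3*o - 4) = (o - 5)*(o - 1)*(o + 1)*(o + 4)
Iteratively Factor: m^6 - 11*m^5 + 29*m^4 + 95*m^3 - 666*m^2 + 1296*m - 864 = (m - 4)*(m^5 - 7*m^4 + m^3 + 99*m^2 - 270*m + 216) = (m - 4)*(m - 3)*(m^4 - 4*m^3 - 11*m^2 + 66*m - 72) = (m - 4)*(m - 3)^2*(m^3 - m^2 - 14*m + 24) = (m - 4)*(m - 3)^2*(m + 4)*(m^2 - 5*m + 6) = (m - 4)*(m - 3)^2*(m - 2)*(m + 4)*(m - 3)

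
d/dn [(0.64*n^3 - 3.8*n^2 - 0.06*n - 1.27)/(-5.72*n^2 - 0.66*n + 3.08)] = (-3.6608*n^4 - 0.844799999999999*n^3 + 8.0784*n^2 - 37.9368*n - 1.023)/(32.7184*n^4 + 7.5504*n^3 - 34.7996*n^2 - 4.0656*n + 9.4864)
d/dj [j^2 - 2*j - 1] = 2*j - 2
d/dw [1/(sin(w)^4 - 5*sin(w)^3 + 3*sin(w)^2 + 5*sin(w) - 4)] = (11*sin(w)/cos(w)^2 + 4 + cos(w)^(-2))/((sin(w) - 4)^2*(sin(w) - 1)*cos(w))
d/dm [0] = 0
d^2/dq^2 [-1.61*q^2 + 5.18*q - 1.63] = -3.22000000000000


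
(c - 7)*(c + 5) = c^2 - 2*c - 35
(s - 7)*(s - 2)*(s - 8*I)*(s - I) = s^4 - 9*s^3 - 9*I*s^3 + 6*s^2 + 81*I*s^2 + 72*s - 126*I*s - 112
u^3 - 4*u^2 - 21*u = u*(u - 7)*(u + 3)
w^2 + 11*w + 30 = (w + 5)*(w + 6)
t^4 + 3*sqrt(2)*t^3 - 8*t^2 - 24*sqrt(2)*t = t*(t - 2*sqrt(2))*(t + 2*sqrt(2))*(t + 3*sqrt(2))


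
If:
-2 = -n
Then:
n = 2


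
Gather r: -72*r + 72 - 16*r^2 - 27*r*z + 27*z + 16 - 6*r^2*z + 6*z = r^2*(-6*z - 16) + r*(-27*z - 72) + 33*z + 88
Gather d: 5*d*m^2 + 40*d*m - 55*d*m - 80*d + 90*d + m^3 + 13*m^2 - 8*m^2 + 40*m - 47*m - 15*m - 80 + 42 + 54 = d*(5*m^2 - 15*m + 10) + m^3 + 5*m^2 - 22*m + 16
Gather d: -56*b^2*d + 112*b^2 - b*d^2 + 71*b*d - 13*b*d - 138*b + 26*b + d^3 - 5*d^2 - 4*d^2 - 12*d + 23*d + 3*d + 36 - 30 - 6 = 112*b^2 - 112*b + d^3 + d^2*(-b - 9) + d*(-56*b^2 + 58*b + 14)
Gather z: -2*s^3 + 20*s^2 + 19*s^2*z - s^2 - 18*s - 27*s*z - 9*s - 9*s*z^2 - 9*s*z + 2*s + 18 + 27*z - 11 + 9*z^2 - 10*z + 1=-2*s^3 + 19*s^2 - 25*s + z^2*(9 - 9*s) + z*(19*s^2 - 36*s + 17) + 8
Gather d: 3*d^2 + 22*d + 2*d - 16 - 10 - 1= 3*d^2 + 24*d - 27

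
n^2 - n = n*(n - 1)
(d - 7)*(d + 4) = d^2 - 3*d - 28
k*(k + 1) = k^2 + k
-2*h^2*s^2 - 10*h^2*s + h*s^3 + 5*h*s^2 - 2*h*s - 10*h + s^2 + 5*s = (-2*h + s)*(s + 5)*(h*s + 1)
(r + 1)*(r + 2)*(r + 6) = r^3 + 9*r^2 + 20*r + 12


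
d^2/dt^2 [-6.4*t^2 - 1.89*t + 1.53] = -12.8000000000000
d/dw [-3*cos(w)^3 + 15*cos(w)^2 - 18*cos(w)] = 3*(3*cos(w)^2 - 10*cos(w) + 6)*sin(w)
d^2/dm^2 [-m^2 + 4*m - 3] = -2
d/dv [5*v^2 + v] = 10*v + 1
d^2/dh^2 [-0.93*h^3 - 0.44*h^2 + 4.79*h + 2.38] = -5.58*h - 0.88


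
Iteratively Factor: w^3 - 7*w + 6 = (w + 3)*(w^2 - 3*w + 2) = (w - 2)*(w + 3)*(w - 1)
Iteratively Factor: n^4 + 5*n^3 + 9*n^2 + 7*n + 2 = (n + 1)*(n^3 + 4*n^2 + 5*n + 2) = (n + 1)^2*(n^2 + 3*n + 2) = (n + 1)^3*(n + 2)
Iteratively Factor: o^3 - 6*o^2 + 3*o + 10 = (o + 1)*(o^2 - 7*o + 10) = (o - 2)*(o + 1)*(o - 5)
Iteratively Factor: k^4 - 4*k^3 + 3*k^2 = (k)*(k^3 - 4*k^2 + 3*k) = k^2*(k^2 - 4*k + 3) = k^2*(k - 3)*(k - 1)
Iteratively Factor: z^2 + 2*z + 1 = (z + 1)*(z + 1)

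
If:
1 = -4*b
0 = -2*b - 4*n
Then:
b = -1/4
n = 1/8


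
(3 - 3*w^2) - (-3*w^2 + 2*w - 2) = 5 - 2*w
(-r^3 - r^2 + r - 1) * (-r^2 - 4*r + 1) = r^5 + 5*r^4 + 2*r^3 - 4*r^2 + 5*r - 1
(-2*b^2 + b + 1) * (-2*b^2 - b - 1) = 4*b^4 - b^2 - 2*b - 1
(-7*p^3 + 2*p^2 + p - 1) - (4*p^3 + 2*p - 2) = -11*p^3 + 2*p^2 - p + 1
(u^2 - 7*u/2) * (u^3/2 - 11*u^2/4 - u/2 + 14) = u^5/2 - 9*u^4/2 + 73*u^3/8 + 63*u^2/4 - 49*u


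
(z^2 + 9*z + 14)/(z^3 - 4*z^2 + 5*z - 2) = (z^2 + 9*z + 14)/(z^3 - 4*z^2 + 5*z - 2)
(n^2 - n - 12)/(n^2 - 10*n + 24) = (n + 3)/(n - 6)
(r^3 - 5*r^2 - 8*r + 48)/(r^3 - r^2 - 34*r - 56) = (-r^3 + 5*r^2 + 8*r - 48)/(-r^3 + r^2 + 34*r + 56)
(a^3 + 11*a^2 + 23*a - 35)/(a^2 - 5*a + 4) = (a^2 + 12*a + 35)/(a - 4)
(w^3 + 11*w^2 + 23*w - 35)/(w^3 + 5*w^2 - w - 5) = (w + 7)/(w + 1)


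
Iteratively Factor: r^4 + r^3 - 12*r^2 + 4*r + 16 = (r - 2)*(r^3 + 3*r^2 - 6*r - 8) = (r - 2)*(r + 1)*(r^2 + 2*r - 8) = (r - 2)^2*(r + 1)*(r + 4)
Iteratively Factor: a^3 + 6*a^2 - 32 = (a + 4)*(a^2 + 2*a - 8) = (a - 2)*(a + 4)*(a + 4)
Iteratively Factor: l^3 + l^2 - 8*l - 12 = (l - 3)*(l^2 + 4*l + 4) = (l - 3)*(l + 2)*(l + 2)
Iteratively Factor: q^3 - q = (q - 1)*(q^2 + q) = (q - 1)*(q + 1)*(q)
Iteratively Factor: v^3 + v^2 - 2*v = (v + 2)*(v^2 - v) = (v - 1)*(v + 2)*(v)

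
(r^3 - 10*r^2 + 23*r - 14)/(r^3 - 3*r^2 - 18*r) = (-r^3 + 10*r^2 - 23*r + 14)/(r*(-r^2 + 3*r + 18))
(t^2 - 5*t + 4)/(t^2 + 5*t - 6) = (t - 4)/(t + 6)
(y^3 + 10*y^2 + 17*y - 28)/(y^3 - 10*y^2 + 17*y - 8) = (y^2 + 11*y + 28)/(y^2 - 9*y + 8)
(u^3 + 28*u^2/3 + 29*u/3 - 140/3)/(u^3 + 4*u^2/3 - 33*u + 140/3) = (u + 4)/(u - 4)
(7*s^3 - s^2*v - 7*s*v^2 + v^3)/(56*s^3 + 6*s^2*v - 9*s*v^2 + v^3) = (s^2 - v^2)/(8*s^2 + 2*s*v - v^2)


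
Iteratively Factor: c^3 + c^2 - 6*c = (c)*(c^2 + c - 6) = c*(c + 3)*(c - 2)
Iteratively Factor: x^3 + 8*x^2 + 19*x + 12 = (x + 1)*(x^2 + 7*x + 12) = (x + 1)*(x + 4)*(x + 3)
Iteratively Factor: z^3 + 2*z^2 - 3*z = (z + 3)*(z^2 - z) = z*(z + 3)*(z - 1)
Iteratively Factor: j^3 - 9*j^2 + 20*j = (j)*(j^2 - 9*j + 20) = j*(j - 4)*(j - 5)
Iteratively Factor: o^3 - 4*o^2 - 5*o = (o - 5)*(o^2 + o) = o*(o - 5)*(o + 1)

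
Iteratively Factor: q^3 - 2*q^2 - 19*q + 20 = (q - 1)*(q^2 - q - 20) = (q - 1)*(q + 4)*(q - 5)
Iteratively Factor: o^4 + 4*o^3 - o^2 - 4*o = (o + 1)*(o^3 + 3*o^2 - 4*o) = (o - 1)*(o + 1)*(o^2 + 4*o) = o*(o - 1)*(o + 1)*(o + 4)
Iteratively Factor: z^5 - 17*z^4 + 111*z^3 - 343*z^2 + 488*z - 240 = (z - 5)*(z^4 - 12*z^3 + 51*z^2 - 88*z + 48) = (z - 5)*(z - 3)*(z^3 - 9*z^2 + 24*z - 16) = (z - 5)*(z - 4)*(z - 3)*(z^2 - 5*z + 4) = (z - 5)*(z - 4)^2*(z - 3)*(z - 1)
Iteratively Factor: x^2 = (x)*(x)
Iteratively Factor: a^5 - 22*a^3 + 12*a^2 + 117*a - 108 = (a + 3)*(a^4 - 3*a^3 - 13*a^2 + 51*a - 36) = (a - 1)*(a + 3)*(a^3 - 2*a^2 - 15*a + 36) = (a - 3)*(a - 1)*(a + 3)*(a^2 + a - 12) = (a - 3)^2*(a - 1)*(a + 3)*(a + 4)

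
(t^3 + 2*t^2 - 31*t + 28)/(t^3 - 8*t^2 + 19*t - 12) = (t + 7)/(t - 3)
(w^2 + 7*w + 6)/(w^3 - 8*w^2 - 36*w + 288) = (w + 1)/(w^2 - 14*w + 48)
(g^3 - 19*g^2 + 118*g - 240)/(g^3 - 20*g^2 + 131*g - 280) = (g - 6)/(g - 7)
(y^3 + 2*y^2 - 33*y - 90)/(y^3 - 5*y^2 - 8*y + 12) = (y^2 + 8*y + 15)/(y^2 + y - 2)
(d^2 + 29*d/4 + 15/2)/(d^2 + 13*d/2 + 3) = (4*d + 5)/(2*(2*d + 1))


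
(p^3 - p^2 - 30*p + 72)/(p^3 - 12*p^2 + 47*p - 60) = (p + 6)/(p - 5)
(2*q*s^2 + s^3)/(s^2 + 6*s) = s*(2*q + s)/(s + 6)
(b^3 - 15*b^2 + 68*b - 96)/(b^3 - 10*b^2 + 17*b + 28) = (b^2 - 11*b + 24)/(b^2 - 6*b - 7)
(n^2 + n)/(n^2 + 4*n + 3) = n/(n + 3)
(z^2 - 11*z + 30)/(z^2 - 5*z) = (z - 6)/z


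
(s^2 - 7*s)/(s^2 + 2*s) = (s - 7)/(s + 2)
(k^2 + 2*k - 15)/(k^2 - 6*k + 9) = (k + 5)/(k - 3)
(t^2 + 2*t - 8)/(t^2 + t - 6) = (t + 4)/(t + 3)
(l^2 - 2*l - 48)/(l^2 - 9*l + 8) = (l + 6)/(l - 1)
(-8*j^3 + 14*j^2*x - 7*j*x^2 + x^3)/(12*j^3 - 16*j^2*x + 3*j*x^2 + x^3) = (-4*j + x)/(6*j + x)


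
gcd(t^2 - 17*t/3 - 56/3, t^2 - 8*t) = t - 8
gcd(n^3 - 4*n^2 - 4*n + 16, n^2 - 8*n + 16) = n - 4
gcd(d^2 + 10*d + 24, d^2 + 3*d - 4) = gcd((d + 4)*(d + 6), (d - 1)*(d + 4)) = d + 4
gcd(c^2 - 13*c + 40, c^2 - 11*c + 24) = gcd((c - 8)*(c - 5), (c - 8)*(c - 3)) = c - 8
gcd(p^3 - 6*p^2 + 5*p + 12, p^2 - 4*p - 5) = p + 1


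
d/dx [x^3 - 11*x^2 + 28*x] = 3*x^2 - 22*x + 28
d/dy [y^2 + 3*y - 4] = 2*y + 3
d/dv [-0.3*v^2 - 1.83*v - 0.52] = -0.6*v - 1.83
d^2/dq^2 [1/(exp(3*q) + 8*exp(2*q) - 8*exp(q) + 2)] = ((-9*exp(2*q) - 32*exp(q) + 8)*(exp(3*q) + 8*exp(2*q) - 8*exp(q) + 2) + 2*(3*exp(2*q) + 16*exp(q) - 8)^2*exp(q))*exp(q)/(exp(3*q) + 8*exp(2*q) - 8*exp(q) + 2)^3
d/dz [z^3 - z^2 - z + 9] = 3*z^2 - 2*z - 1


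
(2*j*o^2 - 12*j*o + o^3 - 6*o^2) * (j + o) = 2*j^2*o^2 - 12*j^2*o + 3*j*o^3 - 18*j*o^2 + o^4 - 6*o^3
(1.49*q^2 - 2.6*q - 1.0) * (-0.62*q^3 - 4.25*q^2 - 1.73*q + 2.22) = -0.9238*q^5 - 4.7205*q^4 + 9.0923*q^3 + 12.0558*q^2 - 4.042*q - 2.22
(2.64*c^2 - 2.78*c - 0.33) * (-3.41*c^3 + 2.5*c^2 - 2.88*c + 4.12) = -9.0024*c^5 + 16.0798*c^4 - 13.4279*c^3 + 18.0582*c^2 - 10.5032*c - 1.3596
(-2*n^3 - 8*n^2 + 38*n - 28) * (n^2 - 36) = -2*n^5 - 8*n^4 + 110*n^3 + 260*n^2 - 1368*n + 1008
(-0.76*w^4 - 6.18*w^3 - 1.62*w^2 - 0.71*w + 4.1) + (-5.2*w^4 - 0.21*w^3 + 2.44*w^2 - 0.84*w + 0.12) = -5.96*w^4 - 6.39*w^3 + 0.82*w^2 - 1.55*w + 4.22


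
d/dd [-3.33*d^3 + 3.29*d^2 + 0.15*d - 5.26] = -9.99*d^2 + 6.58*d + 0.15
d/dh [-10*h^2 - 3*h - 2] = -20*h - 3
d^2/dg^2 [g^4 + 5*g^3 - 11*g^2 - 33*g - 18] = 12*g^2 + 30*g - 22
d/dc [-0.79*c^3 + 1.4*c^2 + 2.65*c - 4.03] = -2.37*c^2 + 2.8*c + 2.65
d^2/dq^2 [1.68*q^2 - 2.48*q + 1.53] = 3.36000000000000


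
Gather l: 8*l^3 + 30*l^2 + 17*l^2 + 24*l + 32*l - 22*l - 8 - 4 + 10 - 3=8*l^3 + 47*l^2 + 34*l - 5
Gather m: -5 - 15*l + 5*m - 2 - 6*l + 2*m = -21*l + 7*m - 7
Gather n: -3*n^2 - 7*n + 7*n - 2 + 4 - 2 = -3*n^2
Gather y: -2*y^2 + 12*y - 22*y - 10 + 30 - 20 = -2*y^2 - 10*y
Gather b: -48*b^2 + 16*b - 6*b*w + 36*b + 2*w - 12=-48*b^2 + b*(52 - 6*w) + 2*w - 12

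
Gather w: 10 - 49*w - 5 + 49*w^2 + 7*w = 49*w^2 - 42*w + 5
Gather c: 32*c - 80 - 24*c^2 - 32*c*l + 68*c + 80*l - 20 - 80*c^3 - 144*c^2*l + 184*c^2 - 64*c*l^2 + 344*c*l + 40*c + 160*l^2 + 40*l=-80*c^3 + c^2*(160 - 144*l) + c*(-64*l^2 + 312*l + 140) + 160*l^2 + 120*l - 100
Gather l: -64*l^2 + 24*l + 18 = -64*l^2 + 24*l + 18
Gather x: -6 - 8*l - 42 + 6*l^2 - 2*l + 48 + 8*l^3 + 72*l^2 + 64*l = 8*l^3 + 78*l^2 + 54*l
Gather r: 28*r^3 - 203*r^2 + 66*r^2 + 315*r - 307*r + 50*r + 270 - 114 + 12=28*r^3 - 137*r^2 + 58*r + 168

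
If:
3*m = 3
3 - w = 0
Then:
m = 1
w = 3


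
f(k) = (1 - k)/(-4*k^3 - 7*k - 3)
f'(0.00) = 1.11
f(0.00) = -0.33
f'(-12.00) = 0.00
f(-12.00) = 0.00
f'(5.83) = -0.00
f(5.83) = 0.01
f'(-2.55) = 0.03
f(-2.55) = 0.04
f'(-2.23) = 0.05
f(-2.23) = 0.06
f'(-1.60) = 0.12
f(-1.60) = 0.11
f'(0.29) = 0.41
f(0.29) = -0.14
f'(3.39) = -0.00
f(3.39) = 0.01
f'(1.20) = 0.04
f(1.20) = 0.01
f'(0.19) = 0.55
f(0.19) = -0.19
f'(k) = (1 - k)*(12*k^2 + 7)/(-4*k^3 - 7*k - 3)^2 - 1/(-4*k^3 - 7*k - 3)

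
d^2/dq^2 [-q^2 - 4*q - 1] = -2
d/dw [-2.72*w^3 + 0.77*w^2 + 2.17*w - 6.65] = -8.16*w^2 + 1.54*w + 2.17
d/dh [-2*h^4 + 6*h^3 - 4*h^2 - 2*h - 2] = -8*h^3 + 18*h^2 - 8*h - 2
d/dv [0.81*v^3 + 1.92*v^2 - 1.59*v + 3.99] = 2.43*v^2 + 3.84*v - 1.59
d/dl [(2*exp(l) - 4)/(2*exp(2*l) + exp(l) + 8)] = 2*(-(exp(l) - 2)*(4*exp(l) + 1) + 2*exp(2*l) + exp(l) + 8)*exp(l)/(2*exp(2*l) + exp(l) + 8)^2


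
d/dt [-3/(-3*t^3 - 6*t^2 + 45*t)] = (-3*t^2 - 4*t + 15)/(t^2*(t^2 + 2*t - 15)^2)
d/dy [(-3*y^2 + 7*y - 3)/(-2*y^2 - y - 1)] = (17*y^2 - 6*y - 10)/(4*y^4 + 4*y^3 + 5*y^2 + 2*y + 1)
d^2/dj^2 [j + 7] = 0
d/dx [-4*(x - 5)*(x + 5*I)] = -8*x + 20 - 20*I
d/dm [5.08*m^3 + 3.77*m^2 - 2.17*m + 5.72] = 15.24*m^2 + 7.54*m - 2.17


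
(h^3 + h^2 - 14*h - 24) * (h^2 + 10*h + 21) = h^5 + 11*h^4 + 17*h^3 - 143*h^2 - 534*h - 504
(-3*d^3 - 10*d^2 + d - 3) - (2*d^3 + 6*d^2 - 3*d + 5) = -5*d^3 - 16*d^2 + 4*d - 8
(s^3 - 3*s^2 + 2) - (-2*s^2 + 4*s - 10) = s^3 - s^2 - 4*s + 12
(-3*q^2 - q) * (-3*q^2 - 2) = 9*q^4 + 3*q^3 + 6*q^2 + 2*q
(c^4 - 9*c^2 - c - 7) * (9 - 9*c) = -9*c^5 + 9*c^4 + 81*c^3 - 72*c^2 + 54*c - 63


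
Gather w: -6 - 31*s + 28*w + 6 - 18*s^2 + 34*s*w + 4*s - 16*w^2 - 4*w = -18*s^2 - 27*s - 16*w^2 + w*(34*s + 24)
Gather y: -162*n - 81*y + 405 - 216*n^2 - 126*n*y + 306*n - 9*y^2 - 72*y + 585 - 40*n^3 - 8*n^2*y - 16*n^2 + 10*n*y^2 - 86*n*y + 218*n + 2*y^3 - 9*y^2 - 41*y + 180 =-40*n^3 - 232*n^2 + 362*n + 2*y^3 + y^2*(10*n - 18) + y*(-8*n^2 - 212*n - 194) + 1170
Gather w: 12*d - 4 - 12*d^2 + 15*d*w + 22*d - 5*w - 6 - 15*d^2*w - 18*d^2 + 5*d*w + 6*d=-30*d^2 + 40*d + w*(-15*d^2 + 20*d - 5) - 10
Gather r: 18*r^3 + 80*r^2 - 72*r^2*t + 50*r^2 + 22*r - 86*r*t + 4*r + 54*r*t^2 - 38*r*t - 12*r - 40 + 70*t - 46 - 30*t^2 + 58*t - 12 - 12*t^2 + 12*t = 18*r^3 + r^2*(130 - 72*t) + r*(54*t^2 - 124*t + 14) - 42*t^2 + 140*t - 98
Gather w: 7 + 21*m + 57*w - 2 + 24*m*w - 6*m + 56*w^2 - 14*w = 15*m + 56*w^2 + w*(24*m + 43) + 5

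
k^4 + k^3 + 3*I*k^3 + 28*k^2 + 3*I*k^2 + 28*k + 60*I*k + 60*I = (k + 1)*(k - 5*I)*(k + 2*I)*(k + 6*I)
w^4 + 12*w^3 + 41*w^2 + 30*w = w*(w + 1)*(w + 5)*(w + 6)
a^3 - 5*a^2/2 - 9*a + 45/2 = (a - 3)*(a - 5/2)*(a + 3)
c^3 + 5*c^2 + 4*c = c*(c + 1)*(c + 4)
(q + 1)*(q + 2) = q^2 + 3*q + 2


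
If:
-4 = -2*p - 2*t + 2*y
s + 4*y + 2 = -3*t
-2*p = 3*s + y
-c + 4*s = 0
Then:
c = -68*y/11 - 64/11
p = 20*y/11 + 24/11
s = -17*y/11 - 16/11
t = -9*y/11 - 2/11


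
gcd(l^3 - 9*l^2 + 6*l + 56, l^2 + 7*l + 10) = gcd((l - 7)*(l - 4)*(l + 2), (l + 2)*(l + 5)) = l + 2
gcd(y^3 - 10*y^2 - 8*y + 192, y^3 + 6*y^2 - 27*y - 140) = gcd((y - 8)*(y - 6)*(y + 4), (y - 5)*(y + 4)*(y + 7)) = y + 4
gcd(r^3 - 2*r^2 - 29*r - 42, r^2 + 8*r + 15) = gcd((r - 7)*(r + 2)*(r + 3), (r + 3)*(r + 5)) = r + 3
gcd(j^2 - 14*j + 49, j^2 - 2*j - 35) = j - 7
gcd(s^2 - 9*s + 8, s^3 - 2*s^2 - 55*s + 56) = s^2 - 9*s + 8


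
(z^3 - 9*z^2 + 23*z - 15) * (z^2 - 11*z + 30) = z^5 - 20*z^4 + 152*z^3 - 538*z^2 + 855*z - 450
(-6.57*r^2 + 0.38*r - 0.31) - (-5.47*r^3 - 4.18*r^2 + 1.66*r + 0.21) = 5.47*r^3 - 2.39*r^2 - 1.28*r - 0.52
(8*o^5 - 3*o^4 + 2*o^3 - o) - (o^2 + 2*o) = 8*o^5 - 3*o^4 + 2*o^3 - o^2 - 3*o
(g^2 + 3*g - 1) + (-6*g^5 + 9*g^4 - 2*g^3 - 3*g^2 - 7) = -6*g^5 + 9*g^4 - 2*g^3 - 2*g^2 + 3*g - 8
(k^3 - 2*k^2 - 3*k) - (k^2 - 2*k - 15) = k^3 - 3*k^2 - k + 15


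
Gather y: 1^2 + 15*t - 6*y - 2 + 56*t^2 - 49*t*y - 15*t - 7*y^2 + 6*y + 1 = 56*t^2 - 49*t*y - 7*y^2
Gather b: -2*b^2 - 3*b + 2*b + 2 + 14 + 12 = -2*b^2 - b + 28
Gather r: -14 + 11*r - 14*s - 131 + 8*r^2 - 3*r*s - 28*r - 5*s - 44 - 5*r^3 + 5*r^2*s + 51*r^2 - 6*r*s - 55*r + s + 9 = -5*r^3 + r^2*(5*s + 59) + r*(-9*s - 72) - 18*s - 180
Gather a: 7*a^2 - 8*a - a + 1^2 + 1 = 7*a^2 - 9*a + 2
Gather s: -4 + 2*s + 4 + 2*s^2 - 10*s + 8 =2*s^2 - 8*s + 8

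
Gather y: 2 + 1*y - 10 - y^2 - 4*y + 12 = -y^2 - 3*y + 4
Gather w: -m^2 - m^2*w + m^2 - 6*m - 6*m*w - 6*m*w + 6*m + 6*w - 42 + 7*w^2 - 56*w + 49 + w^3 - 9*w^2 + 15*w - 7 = w^3 - 2*w^2 + w*(-m^2 - 12*m - 35)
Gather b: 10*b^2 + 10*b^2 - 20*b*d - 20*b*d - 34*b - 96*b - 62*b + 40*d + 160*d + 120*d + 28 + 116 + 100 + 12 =20*b^2 + b*(-40*d - 192) + 320*d + 256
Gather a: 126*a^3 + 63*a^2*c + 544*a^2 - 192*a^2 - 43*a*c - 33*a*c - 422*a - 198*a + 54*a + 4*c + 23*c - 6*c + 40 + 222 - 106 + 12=126*a^3 + a^2*(63*c + 352) + a*(-76*c - 566) + 21*c + 168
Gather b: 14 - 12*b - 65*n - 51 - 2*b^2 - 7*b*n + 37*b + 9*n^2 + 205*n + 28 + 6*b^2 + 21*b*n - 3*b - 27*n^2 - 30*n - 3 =4*b^2 + b*(14*n + 22) - 18*n^2 + 110*n - 12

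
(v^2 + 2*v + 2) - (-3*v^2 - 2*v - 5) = 4*v^2 + 4*v + 7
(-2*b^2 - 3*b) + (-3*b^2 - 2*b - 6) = -5*b^2 - 5*b - 6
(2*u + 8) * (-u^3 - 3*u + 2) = -2*u^4 - 8*u^3 - 6*u^2 - 20*u + 16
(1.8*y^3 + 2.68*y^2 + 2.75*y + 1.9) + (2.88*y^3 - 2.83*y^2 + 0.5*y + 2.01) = 4.68*y^3 - 0.15*y^2 + 3.25*y + 3.91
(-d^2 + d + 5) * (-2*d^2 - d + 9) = 2*d^4 - d^3 - 20*d^2 + 4*d + 45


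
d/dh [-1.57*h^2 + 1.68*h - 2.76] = 1.68 - 3.14*h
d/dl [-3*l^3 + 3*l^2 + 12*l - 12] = -9*l^2 + 6*l + 12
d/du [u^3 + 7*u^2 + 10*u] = 3*u^2 + 14*u + 10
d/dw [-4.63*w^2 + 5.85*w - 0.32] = 5.85 - 9.26*w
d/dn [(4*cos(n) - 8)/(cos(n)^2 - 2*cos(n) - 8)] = 4*(cos(n)^2 - 4*cos(n) + 12)*sin(n)/(sin(n)^2 + 2*cos(n) + 7)^2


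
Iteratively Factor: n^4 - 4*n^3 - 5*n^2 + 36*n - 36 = (n + 3)*(n^3 - 7*n^2 + 16*n - 12) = (n - 2)*(n + 3)*(n^2 - 5*n + 6) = (n - 2)^2*(n + 3)*(n - 3)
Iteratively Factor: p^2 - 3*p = (p - 3)*(p)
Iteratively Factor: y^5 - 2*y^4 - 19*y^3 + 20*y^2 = (y)*(y^4 - 2*y^3 - 19*y^2 + 20*y) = y*(y + 4)*(y^3 - 6*y^2 + 5*y) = y*(y - 5)*(y + 4)*(y^2 - y) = y^2*(y - 5)*(y + 4)*(y - 1)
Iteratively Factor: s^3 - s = (s - 1)*(s^2 + s) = s*(s - 1)*(s + 1)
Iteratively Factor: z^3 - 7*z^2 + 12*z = (z)*(z^2 - 7*z + 12) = z*(z - 3)*(z - 4)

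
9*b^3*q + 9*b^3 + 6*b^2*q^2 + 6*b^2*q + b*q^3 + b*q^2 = (3*b + q)^2*(b*q + b)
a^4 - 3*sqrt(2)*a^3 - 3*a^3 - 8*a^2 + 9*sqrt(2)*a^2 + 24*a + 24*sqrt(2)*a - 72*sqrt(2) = (a - 3)*(a - 3*sqrt(2))*(a - 2*sqrt(2))*(a + 2*sqrt(2))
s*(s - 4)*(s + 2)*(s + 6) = s^4 + 4*s^3 - 20*s^2 - 48*s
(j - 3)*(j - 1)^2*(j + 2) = j^4 - 3*j^3 - 3*j^2 + 11*j - 6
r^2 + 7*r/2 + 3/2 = (r + 1/2)*(r + 3)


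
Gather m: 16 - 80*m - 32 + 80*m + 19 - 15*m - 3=-15*m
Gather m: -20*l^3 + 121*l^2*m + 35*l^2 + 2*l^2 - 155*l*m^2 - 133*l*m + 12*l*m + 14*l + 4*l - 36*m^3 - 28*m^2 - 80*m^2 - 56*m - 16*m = -20*l^3 + 37*l^2 + 18*l - 36*m^3 + m^2*(-155*l - 108) + m*(121*l^2 - 121*l - 72)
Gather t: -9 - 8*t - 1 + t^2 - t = t^2 - 9*t - 10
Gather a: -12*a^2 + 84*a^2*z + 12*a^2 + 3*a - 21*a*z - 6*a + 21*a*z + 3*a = 84*a^2*z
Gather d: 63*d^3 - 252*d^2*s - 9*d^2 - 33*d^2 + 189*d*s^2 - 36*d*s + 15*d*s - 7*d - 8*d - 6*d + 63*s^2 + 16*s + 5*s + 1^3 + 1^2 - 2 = 63*d^3 + d^2*(-252*s - 42) + d*(189*s^2 - 21*s - 21) + 63*s^2 + 21*s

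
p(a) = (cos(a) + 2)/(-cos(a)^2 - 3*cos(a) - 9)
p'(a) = (-2*sin(a)*cos(a) - 3*sin(a))*(cos(a) + 2)/(-cos(a)^2 - 3*cos(a) - 9)^2 - sin(a)/(-cos(a)^2 - 3*cos(a) - 9)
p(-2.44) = -0.17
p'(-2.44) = -0.07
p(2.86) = -0.15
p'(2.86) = 0.03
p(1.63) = -0.22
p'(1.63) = 0.04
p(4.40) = -0.21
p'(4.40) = -0.06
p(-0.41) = -0.23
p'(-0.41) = 0.00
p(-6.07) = -0.23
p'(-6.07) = -0.00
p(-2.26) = -0.18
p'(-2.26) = -0.07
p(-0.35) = -0.23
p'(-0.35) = 0.00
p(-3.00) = -0.14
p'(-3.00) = -0.02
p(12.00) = -0.23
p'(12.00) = 0.00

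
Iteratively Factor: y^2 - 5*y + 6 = (y - 3)*(y - 2)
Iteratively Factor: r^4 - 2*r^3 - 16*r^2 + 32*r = (r - 2)*(r^3 - 16*r) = (r - 2)*(r + 4)*(r^2 - 4*r) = r*(r - 2)*(r + 4)*(r - 4)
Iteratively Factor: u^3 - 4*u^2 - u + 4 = (u - 4)*(u^2 - 1) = (u - 4)*(u - 1)*(u + 1)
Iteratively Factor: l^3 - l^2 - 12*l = (l - 4)*(l^2 + 3*l) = l*(l - 4)*(l + 3)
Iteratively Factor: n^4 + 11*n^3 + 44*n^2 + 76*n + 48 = (n + 4)*(n^3 + 7*n^2 + 16*n + 12) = (n + 2)*(n + 4)*(n^2 + 5*n + 6) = (n + 2)^2*(n + 4)*(n + 3)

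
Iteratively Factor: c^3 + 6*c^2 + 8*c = (c + 2)*(c^2 + 4*c) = c*(c + 2)*(c + 4)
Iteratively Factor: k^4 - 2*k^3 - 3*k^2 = (k + 1)*(k^3 - 3*k^2) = k*(k + 1)*(k^2 - 3*k) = k^2*(k + 1)*(k - 3)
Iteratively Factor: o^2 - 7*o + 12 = (o - 3)*(o - 4)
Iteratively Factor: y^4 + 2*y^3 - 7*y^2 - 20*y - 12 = (y + 1)*(y^3 + y^2 - 8*y - 12) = (y + 1)*(y + 2)*(y^2 - y - 6) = (y - 3)*(y + 1)*(y + 2)*(y + 2)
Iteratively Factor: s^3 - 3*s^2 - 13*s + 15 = (s + 3)*(s^2 - 6*s + 5) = (s - 1)*(s + 3)*(s - 5)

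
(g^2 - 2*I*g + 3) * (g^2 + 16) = g^4 - 2*I*g^3 + 19*g^2 - 32*I*g + 48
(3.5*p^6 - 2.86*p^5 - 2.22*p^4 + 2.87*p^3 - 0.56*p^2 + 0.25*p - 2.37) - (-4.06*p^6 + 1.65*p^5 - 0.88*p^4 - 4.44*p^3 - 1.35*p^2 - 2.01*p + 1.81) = 7.56*p^6 - 4.51*p^5 - 1.34*p^4 + 7.31*p^3 + 0.79*p^2 + 2.26*p - 4.18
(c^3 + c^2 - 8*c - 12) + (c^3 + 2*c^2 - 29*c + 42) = 2*c^3 + 3*c^2 - 37*c + 30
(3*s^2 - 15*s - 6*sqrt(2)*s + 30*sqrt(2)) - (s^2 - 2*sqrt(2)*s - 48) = 2*s^2 - 15*s - 4*sqrt(2)*s + 30*sqrt(2) + 48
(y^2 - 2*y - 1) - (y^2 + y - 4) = 3 - 3*y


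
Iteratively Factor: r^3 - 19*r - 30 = (r + 3)*(r^2 - 3*r - 10) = (r - 5)*(r + 3)*(r + 2)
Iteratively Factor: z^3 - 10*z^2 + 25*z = (z - 5)*(z^2 - 5*z) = z*(z - 5)*(z - 5)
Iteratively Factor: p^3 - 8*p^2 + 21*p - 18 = (p - 3)*(p^2 - 5*p + 6) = (p - 3)*(p - 2)*(p - 3)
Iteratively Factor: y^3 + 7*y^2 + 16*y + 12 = (y + 2)*(y^2 + 5*y + 6) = (y + 2)*(y + 3)*(y + 2)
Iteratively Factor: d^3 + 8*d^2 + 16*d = (d + 4)*(d^2 + 4*d) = (d + 4)^2*(d)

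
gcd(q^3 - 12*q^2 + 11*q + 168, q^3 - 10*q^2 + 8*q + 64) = q - 8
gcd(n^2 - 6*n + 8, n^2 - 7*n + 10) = n - 2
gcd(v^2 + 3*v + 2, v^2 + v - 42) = 1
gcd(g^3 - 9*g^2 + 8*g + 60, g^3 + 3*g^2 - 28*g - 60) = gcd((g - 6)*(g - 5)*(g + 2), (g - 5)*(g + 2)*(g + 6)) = g^2 - 3*g - 10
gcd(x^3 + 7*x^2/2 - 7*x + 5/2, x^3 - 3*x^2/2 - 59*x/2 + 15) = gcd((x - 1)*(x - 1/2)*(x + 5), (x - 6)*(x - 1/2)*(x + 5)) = x^2 + 9*x/2 - 5/2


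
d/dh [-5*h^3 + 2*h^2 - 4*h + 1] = -15*h^2 + 4*h - 4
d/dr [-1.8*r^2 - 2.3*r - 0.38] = -3.6*r - 2.3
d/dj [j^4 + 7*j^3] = j^2*(4*j + 21)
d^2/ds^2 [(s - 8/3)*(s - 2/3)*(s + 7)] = 6*s + 22/3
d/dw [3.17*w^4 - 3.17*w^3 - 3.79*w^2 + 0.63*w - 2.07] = 12.68*w^3 - 9.51*w^2 - 7.58*w + 0.63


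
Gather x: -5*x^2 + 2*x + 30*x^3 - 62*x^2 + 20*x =30*x^3 - 67*x^2 + 22*x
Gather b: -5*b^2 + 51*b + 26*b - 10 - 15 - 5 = -5*b^2 + 77*b - 30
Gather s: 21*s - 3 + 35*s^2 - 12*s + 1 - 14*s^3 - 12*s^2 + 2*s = -14*s^3 + 23*s^2 + 11*s - 2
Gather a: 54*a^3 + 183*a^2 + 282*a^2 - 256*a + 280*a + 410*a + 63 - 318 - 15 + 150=54*a^3 + 465*a^2 + 434*a - 120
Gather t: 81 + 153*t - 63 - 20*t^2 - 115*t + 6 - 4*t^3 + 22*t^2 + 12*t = -4*t^3 + 2*t^2 + 50*t + 24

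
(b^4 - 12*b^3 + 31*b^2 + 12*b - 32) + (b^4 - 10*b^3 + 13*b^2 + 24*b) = 2*b^4 - 22*b^3 + 44*b^2 + 36*b - 32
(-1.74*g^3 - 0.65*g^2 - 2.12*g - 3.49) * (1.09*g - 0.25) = -1.8966*g^4 - 0.2735*g^3 - 2.1483*g^2 - 3.2741*g + 0.8725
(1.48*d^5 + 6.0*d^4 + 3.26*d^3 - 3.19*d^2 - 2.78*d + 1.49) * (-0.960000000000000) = -1.4208*d^5 - 5.76*d^4 - 3.1296*d^3 + 3.0624*d^2 + 2.6688*d - 1.4304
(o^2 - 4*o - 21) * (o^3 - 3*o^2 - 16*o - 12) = o^5 - 7*o^4 - 25*o^3 + 115*o^2 + 384*o + 252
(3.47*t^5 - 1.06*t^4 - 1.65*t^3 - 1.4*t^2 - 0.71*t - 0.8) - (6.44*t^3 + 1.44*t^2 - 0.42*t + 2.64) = 3.47*t^5 - 1.06*t^4 - 8.09*t^3 - 2.84*t^2 - 0.29*t - 3.44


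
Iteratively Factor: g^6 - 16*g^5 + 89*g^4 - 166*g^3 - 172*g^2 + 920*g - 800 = (g - 2)*(g^5 - 14*g^4 + 61*g^3 - 44*g^2 - 260*g + 400) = (g - 5)*(g - 2)*(g^4 - 9*g^3 + 16*g^2 + 36*g - 80) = (g - 5)^2*(g - 2)*(g^3 - 4*g^2 - 4*g + 16) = (g - 5)^2*(g - 2)^2*(g^2 - 2*g - 8) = (g - 5)^2*(g - 4)*(g - 2)^2*(g + 2)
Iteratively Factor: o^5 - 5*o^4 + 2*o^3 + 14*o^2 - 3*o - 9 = (o + 1)*(o^4 - 6*o^3 + 8*o^2 + 6*o - 9) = (o + 1)^2*(o^3 - 7*o^2 + 15*o - 9) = (o - 3)*(o + 1)^2*(o^2 - 4*o + 3) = (o - 3)*(o - 1)*(o + 1)^2*(o - 3)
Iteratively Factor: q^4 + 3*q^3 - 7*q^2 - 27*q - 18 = (q - 3)*(q^3 + 6*q^2 + 11*q + 6) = (q - 3)*(q + 2)*(q^2 + 4*q + 3) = (q - 3)*(q + 2)*(q + 3)*(q + 1)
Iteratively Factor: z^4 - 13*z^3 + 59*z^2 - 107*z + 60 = (z - 1)*(z^3 - 12*z^2 + 47*z - 60) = (z - 4)*(z - 1)*(z^2 - 8*z + 15) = (z - 4)*(z - 3)*(z - 1)*(z - 5)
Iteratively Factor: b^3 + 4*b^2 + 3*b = (b)*(b^2 + 4*b + 3) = b*(b + 1)*(b + 3)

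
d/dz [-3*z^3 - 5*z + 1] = -9*z^2 - 5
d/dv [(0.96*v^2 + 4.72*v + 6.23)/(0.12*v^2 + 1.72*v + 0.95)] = (1.0848*v^2 + 0.328799999999999*v - 6.2316)/(0.0144*v^4 + 0.4128*v^3 + 3.1864*v^2 + 3.268*v + 0.9025)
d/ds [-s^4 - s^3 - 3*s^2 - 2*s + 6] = -4*s^3 - 3*s^2 - 6*s - 2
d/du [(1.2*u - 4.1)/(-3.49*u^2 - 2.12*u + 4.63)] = (4.188*u^2 - 28.618*u - 3.136)/(12.1801*u^4 + 14.7976*u^3 - 27.823*u^2 - 19.6312*u + 21.4369)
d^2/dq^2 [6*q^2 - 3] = 12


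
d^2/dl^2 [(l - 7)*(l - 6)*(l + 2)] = 6*l - 22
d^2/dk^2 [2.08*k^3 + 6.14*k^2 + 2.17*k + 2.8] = 12.48*k + 12.28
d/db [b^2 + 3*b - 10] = 2*b + 3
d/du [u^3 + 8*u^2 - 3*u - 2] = 3*u^2 + 16*u - 3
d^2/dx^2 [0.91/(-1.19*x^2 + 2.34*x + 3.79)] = (-2.577302*x^2 + 5.067972*x + 0.91*(2.38*x - 2.34)*(4.76*x - 4.68) + 8.208382)/(-1.19*x^2 + 2.34*x + 3.79)^3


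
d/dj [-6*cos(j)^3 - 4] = 18*sin(j)*cos(j)^2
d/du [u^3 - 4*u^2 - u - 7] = 3*u^2 - 8*u - 1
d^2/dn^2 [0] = 0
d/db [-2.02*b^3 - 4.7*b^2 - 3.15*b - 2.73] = -6.06*b^2 - 9.4*b - 3.15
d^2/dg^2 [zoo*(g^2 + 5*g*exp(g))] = zoo*(g*exp(g) + exp(g) + 1)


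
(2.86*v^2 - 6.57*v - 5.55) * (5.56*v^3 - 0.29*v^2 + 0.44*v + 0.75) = 15.9016*v^5 - 37.3586*v^4 - 27.6943*v^3 + 0.8637*v^2 - 7.3695*v - 4.1625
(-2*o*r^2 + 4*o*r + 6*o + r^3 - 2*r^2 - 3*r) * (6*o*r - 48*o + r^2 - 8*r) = -12*o^2*r^3 + 120*o^2*r^2 - 156*o^2*r - 288*o^2 + 4*o*r^4 - 40*o*r^3 + 52*o*r^2 + 96*o*r + r^5 - 10*r^4 + 13*r^3 + 24*r^2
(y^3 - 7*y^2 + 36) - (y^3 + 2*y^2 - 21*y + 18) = -9*y^2 + 21*y + 18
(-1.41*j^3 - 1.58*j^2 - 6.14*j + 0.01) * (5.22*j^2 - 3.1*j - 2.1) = -7.3602*j^5 - 3.8766*j^4 - 24.1918*j^3 + 22.4042*j^2 + 12.863*j - 0.021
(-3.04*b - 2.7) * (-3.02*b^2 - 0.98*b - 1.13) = 9.1808*b^3 + 11.1332*b^2 + 6.0812*b + 3.051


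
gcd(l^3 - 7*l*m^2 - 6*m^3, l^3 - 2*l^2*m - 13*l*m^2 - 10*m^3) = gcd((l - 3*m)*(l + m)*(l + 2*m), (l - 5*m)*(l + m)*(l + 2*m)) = l^2 + 3*l*m + 2*m^2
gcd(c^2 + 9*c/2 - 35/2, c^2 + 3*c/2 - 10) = c - 5/2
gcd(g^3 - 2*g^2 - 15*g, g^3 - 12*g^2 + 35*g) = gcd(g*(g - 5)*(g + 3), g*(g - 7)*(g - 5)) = g^2 - 5*g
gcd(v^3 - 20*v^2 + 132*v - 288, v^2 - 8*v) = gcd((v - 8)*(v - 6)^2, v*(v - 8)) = v - 8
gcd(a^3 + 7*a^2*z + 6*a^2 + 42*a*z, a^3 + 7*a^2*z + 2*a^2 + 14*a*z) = a^2 + 7*a*z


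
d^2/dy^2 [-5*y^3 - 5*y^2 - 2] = -30*y - 10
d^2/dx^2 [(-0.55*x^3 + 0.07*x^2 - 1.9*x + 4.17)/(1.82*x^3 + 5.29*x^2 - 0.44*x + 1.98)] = (11.054316*x^6 - 40.404*x^5 + 80.115672*x^4 + 541.087192*x^3 + 760.764042*x^2 - 41.930064*x - 88.501908)/(6.028568*x^9 + 52.567788*x^8 + 148.420818*x^7 + 142.294153*x^6 + 78.496308*x^5 + 159.784482*x^4 - 6.331688*x^3 + 63.366732*x^2 - 5.174928*x + 7.762392)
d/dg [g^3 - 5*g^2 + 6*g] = 3*g^2 - 10*g + 6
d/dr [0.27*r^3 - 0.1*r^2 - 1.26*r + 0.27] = 0.81*r^2 - 0.2*r - 1.26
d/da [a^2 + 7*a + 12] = 2*a + 7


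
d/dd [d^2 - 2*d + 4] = 2*d - 2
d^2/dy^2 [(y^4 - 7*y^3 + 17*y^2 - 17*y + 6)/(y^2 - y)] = 2 - 12/y^3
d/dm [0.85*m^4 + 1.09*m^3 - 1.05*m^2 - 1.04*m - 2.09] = 3.4*m^3 + 3.27*m^2 - 2.1*m - 1.04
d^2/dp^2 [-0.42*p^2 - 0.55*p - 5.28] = -0.840000000000000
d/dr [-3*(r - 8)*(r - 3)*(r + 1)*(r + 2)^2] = -15*r^4 + 72*r^3 + 207*r^2 - 216*r - 444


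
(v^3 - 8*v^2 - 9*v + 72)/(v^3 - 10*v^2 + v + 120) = (v - 3)/(v - 5)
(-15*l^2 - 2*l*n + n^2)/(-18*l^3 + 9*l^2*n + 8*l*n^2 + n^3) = (5*l - n)/(6*l^2 - 5*l*n - n^2)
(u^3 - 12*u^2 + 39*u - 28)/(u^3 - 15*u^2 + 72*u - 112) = (u - 1)/(u - 4)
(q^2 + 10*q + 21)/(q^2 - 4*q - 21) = (q + 7)/(q - 7)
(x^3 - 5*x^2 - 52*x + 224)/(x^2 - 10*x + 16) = (x^2 + 3*x - 28)/(x - 2)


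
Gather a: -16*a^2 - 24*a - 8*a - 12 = -16*a^2 - 32*a - 12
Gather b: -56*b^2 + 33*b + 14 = -56*b^2 + 33*b + 14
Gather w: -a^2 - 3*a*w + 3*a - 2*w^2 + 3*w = -a^2 + 3*a - 2*w^2 + w*(3 - 3*a)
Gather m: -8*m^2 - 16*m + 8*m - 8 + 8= -8*m^2 - 8*m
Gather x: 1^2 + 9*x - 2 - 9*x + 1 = 0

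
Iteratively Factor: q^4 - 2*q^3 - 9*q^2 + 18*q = (q - 3)*(q^3 + q^2 - 6*q) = q*(q - 3)*(q^2 + q - 6) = q*(q - 3)*(q - 2)*(q + 3)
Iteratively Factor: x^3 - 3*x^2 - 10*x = (x)*(x^2 - 3*x - 10) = x*(x - 5)*(x + 2)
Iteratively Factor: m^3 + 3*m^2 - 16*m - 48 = (m + 4)*(m^2 - m - 12) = (m - 4)*(m + 4)*(m + 3)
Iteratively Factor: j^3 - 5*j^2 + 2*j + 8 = (j - 4)*(j^2 - j - 2) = (j - 4)*(j - 2)*(j + 1)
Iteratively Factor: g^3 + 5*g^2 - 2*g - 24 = (g - 2)*(g^2 + 7*g + 12) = (g - 2)*(g + 4)*(g + 3)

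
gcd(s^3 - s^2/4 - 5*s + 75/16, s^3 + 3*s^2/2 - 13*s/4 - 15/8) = s^2 + s - 15/4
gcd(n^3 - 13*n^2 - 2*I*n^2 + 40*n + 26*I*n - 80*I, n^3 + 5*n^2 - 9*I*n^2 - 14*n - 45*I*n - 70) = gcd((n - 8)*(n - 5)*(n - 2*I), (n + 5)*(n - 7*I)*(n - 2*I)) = n - 2*I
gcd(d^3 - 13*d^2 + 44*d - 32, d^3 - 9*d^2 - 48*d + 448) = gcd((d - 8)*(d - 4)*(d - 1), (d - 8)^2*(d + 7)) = d - 8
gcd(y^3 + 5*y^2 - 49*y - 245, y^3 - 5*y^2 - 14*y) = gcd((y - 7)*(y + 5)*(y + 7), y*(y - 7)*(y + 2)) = y - 7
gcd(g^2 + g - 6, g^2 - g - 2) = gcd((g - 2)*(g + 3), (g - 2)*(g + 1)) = g - 2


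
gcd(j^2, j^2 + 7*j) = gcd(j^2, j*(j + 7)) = j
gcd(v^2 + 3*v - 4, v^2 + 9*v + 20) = v + 4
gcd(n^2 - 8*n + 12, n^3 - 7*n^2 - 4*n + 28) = n - 2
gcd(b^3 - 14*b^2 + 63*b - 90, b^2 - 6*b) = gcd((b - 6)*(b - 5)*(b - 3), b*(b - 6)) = b - 6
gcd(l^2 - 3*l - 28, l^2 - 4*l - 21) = l - 7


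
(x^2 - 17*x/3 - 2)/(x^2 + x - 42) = (x + 1/3)/(x + 7)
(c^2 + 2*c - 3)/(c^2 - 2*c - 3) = (-c^2 - 2*c + 3)/(-c^2 + 2*c + 3)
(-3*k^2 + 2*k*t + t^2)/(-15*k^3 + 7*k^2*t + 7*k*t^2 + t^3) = 1/(5*k + t)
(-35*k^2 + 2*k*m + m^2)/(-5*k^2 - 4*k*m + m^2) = (7*k + m)/(k + m)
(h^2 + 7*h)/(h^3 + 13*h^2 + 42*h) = 1/(h + 6)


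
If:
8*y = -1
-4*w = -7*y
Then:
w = -7/32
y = -1/8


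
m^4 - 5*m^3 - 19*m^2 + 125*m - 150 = (m - 5)*(m - 3)*(m - 2)*(m + 5)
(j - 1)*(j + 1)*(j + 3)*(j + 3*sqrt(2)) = j^4 + 3*j^3 + 3*sqrt(2)*j^3 - j^2 + 9*sqrt(2)*j^2 - 3*sqrt(2)*j - 3*j - 9*sqrt(2)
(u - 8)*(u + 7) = u^2 - u - 56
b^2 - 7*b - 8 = (b - 8)*(b + 1)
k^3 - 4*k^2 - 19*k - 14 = (k - 7)*(k + 1)*(k + 2)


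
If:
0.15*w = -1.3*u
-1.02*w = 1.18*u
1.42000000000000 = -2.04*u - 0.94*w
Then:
No Solution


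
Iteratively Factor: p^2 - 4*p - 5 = (p + 1)*(p - 5)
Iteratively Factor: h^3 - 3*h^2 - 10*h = (h + 2)*(h^2 - 5*h) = (h - 5)*(h + 2)*(h)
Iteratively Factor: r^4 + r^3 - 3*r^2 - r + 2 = (r + 1)*(r^3 - 3*r + 2) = (r - 1)*(r + 1)*(r^2 + r - 2) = (r - 1)^2*(r + 1)*(r + 2)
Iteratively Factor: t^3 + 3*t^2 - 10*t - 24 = (t + 4)*(t^2 - t - 6) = (t + 2)*(t + 4)*(t - 3)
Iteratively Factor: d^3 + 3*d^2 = (d + 3)*(d^2) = d*(d + 3)*(d)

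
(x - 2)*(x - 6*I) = x^2 - 2*x - 6*I*x + 12*I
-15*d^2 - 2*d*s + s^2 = (-5*d + s)*(3*d + s)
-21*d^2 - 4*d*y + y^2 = (-7*d + y)*(3*d + y)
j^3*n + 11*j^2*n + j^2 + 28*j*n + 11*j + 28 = (j + 4)*(j + 7)*(j*n + 1)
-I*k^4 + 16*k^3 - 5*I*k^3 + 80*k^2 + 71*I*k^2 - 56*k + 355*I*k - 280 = (k + 5)*(k + 7*I)*(k + 8*I)*(-I*k + 1)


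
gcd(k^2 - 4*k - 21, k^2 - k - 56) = 1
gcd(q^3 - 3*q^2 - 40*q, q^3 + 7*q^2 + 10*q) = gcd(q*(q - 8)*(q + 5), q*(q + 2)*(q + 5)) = q^2 + 5*q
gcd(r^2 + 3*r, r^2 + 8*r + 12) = 1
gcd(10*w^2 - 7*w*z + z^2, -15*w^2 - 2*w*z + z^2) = -5*w + z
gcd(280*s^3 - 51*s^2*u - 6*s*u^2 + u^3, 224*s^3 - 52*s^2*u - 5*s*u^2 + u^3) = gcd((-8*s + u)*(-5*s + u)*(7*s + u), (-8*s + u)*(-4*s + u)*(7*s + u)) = 56*s^2 + s*u - u^2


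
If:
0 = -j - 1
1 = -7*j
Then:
No Solution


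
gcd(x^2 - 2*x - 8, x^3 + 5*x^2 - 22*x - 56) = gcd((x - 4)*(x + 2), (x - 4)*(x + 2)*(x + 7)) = x^2 - 2*x - 8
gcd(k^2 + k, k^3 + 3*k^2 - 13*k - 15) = k + 1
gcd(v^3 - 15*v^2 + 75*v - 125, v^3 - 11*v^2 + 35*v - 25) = v^2 - 10*v + 25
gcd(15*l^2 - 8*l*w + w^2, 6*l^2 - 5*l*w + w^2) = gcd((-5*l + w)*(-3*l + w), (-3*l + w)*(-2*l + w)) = -3*l + w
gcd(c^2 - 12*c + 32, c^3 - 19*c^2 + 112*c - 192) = c - 8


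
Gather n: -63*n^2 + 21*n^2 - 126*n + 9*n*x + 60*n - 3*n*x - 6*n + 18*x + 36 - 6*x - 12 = -42*n^2 + n*(6*x - 72) + 12*x + 24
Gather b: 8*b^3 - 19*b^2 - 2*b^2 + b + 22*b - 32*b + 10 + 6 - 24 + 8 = 8*b^3 - 21*b^2 - 9*b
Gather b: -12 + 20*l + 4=20*l - 8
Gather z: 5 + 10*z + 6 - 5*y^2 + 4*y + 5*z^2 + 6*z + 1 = -5*y^2 + 4*y + 5*z^2 + 16*z + 12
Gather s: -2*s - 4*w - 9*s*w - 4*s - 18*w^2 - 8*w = s*(-9*w - 6) - 18*w^2 - 12*w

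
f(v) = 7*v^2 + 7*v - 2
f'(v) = 14*v + 7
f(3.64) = 116.23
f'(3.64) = 57.96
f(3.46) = 106.02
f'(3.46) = 55.44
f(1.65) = 28.61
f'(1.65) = 30.10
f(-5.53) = 173.36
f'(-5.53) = -70.42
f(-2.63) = 28.01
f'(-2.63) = -29.82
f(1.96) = 38.61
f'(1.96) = 34.44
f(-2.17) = 15.77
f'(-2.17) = -23.38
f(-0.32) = -3.52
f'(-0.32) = 2.52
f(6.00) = 292.00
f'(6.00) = 91.00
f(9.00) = 628.00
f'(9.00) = 133.00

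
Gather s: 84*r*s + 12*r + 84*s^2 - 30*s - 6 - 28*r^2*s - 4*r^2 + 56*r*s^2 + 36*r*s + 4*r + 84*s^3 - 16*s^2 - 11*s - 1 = -4*r^2 + 16*r + 84*s^3 + s^2*(56*r + 68) + s*(-28*r^2 + 120*r - 41) - 7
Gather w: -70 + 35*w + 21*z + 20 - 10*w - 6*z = 25*w + 15*z - 50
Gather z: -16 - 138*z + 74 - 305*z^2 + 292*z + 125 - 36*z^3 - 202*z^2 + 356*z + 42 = -36*z^3 - 507*z^2 + 510*z + 225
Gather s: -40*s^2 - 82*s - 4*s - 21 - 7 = -40*s^2 - 86*s - 28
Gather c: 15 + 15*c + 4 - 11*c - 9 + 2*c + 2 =6*c + 12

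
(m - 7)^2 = m^2 - 14*m + 49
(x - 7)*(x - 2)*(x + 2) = x^3 - 7*x^2 - 4*x + 28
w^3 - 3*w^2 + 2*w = w*(w - 2)*(w - 1)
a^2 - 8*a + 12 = (a - 6)*(a - 2)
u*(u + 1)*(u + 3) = u^3 + 4*u^2 + 3*u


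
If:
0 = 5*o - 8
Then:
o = 8/5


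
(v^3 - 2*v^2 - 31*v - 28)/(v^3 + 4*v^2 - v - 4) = (v - 7)/(v - 1)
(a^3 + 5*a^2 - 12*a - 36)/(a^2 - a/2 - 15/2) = 2*(a^2 + 8*a + 12)/(2*a + 5)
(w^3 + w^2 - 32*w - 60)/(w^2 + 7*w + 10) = w - 6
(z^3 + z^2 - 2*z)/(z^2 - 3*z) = (z^2 + z - 2)/(z - 3)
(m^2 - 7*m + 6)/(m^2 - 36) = (m - 1)/(m + 6)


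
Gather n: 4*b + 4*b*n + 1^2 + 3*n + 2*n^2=4*b + 2*n^2 + n*(4*b + 3) + 1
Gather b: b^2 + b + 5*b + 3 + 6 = b^2 + 6*b + 9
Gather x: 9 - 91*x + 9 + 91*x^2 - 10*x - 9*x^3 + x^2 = -9*x^3 + 92*x^2 - 101*x + 18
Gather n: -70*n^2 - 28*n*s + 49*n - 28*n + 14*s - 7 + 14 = -70*n^2 + n*(21 - 28*s) + 14*s + 7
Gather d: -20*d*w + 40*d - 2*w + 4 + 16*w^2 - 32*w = d*(40 - 20*w) + 16*w^2 - 34*w + 4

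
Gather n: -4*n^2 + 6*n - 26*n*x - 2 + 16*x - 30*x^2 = -4*n^2 + n*(6 - 26*x) - 30*x^2 + 16*x - 2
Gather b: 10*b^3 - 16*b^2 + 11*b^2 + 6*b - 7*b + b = 10*b^3 - 5*b^2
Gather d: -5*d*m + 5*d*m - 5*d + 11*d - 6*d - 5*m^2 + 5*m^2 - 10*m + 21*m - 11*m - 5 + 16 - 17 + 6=0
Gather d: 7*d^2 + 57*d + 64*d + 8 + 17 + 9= 7*d^2 + 121*d + 34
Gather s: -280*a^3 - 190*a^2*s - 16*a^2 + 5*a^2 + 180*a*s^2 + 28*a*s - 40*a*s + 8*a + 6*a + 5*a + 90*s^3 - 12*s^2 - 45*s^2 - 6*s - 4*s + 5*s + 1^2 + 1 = -280*a^3 - 11*a^2 + 19*a + 90*s^3 + s^2*(180*a - 57) + s*(-190*a^2 - 12*a - 5) + 2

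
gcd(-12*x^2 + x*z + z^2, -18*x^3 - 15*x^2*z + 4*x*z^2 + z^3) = 3*x - z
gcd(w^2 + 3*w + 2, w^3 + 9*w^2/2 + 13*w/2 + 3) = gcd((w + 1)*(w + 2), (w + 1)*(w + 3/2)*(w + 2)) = w^2 + 3*w + 2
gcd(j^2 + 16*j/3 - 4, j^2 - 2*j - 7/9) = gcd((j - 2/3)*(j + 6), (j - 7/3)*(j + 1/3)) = 1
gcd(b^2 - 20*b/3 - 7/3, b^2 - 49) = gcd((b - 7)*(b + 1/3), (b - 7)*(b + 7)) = b - 7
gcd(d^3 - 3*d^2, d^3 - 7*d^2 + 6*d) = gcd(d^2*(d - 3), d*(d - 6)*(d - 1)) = d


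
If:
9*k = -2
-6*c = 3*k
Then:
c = 1/9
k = -2/9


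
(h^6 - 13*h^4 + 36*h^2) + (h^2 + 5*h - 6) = h^6 - 13*h^4 + 37*h^2 + 5*h - 6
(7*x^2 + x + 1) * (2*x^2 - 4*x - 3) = 14*x^4 - 26*x^3 - 23*x^2 - 7*x - 3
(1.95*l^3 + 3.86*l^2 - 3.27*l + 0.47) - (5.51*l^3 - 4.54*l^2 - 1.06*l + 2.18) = -3.56*l^3 + 8.4*l^2 - 2.21*l - 1.71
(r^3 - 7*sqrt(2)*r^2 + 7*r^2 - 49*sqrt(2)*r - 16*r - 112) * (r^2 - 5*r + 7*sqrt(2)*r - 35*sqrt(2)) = r^5 + 2*r^4 - 149*r^3 - 228*r^2 - 112*sqrt(2)*r^2 - 224*sqrt(2)*r + 3990*r + 3920*sqrt(2)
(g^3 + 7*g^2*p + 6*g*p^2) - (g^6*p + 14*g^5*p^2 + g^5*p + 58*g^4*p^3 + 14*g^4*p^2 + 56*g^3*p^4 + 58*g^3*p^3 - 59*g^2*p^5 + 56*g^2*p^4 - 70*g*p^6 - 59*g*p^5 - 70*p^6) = -g^6*p - 14*g^5*p^2 - g^5*p - 58*g^4*p^3 - 14*g^4*p^2 - 56*g^3*p^4 - 58*g^3*p^3 + g^3 + 59*g^2*p^5 - 56*g^2*p^4 + 7*g^2*p + 70*g*p^6 + 59*g*p^5 + 6*g*p^2 + 70*p^6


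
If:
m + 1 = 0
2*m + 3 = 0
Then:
No Solution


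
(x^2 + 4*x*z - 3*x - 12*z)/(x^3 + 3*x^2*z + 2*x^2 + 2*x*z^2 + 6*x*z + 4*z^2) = (x^2 + 4*x*z - 3*x - 12*z)/(x^3 + 3*x^2*z + 2*x^2 + 2*x*z^2 + 6*x*z + 4*z^2)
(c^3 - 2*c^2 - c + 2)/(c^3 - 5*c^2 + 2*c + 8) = (c - 1)/(c - 4)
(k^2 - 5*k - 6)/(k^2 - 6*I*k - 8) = (-k^2 + 5*k + 6)/(-k^2 + 6*I*k + 8)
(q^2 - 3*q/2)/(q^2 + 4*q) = (q - 3/2)/(q + 4)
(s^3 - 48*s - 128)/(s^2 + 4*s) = s - 4 - 32/s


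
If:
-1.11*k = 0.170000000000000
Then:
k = -0.15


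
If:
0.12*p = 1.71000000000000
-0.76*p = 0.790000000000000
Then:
No Solution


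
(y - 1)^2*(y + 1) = y^3 - y^2 - y + 1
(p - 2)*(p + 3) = p^2 + p - 6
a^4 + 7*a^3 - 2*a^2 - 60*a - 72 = (a - 3)*(a + 2)^2*(a + 6)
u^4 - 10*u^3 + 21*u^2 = u^2*(u - 7)*(u - 3)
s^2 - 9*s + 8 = (s - 8)*(s - 1)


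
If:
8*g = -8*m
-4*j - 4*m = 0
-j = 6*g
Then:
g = 0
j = 0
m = 0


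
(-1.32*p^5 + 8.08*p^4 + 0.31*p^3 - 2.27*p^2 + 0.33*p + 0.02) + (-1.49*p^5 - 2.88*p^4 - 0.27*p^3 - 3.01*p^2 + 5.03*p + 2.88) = -2.81*p^5 + 5.2*p^4 + 0.04*p^3 - 5.28*p^2 + 5.36*p + 2.9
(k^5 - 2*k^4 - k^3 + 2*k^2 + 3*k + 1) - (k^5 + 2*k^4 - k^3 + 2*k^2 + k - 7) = -4*k^4 + 2*k + 8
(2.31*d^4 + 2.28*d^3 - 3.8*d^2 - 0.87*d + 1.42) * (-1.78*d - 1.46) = -4.1118*d^5 - 7.431*d^4 + 3.4352*d^3 + 7.0966*d^2 - 1.2574*d - 2.0732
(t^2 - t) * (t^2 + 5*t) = t^4 + 4*t^3 - 5*t^2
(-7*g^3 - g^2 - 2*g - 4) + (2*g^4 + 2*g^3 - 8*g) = 2*g^4 - 5*g^3 - g^2 - 10*g - 4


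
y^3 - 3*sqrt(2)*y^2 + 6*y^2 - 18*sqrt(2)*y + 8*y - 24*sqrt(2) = (y + 2)*(y + 4)*(y - 3*sqrt(2))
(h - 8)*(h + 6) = h^2 - 2*h - 48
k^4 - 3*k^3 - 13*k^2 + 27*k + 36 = (k - 4)*(k - 3)*(k + 1)*(k + 3)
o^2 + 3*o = o*(o + 3)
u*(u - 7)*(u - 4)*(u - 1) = u^4 - 12*u^3 + 39*u^2 - 28*u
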